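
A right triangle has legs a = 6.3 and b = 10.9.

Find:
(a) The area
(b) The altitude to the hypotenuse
(a) The legs are perpendicular, so Area = ½·a·b = ½·6.3·10.9 = ½·68.67 = 34.335
(b) Hypotenuse c = √(a² + b²) = √(39.69 + 118.81) = √158.5 ≈ 12.5897
    Area = ½·c·h_c  ⇒  h_c = 2·Area/c = 68.67/12.5897 ≈ 5.45447

Area = 34.335, h_c = 5.454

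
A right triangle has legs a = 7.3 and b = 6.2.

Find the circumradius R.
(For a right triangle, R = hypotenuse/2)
Hypotenuse c = √(a² + b²) = √(53.29 + 38.44) = √91.73 ≈ 9.57758
R = c/2 ≈ 9.57758/2 ≈ 4.78879

R = 4.789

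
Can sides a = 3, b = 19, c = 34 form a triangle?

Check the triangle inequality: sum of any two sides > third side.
a + b vs c: 3 + 19 = 22 ≤ 34  ✗
a + c vs b: 3 + 34 = 37 > 19  ✓
b + c vs a: 19 + 34 = 53 > 3  ✓

No: 3 + 19 = 22 is not > 34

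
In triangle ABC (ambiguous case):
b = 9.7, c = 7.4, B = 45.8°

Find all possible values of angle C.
b/sin(B) = c/sin(C)  ⇒  sin(C) = c·sin(B)/b = 7.4·sin(45.8°)/9.7
sin(45.8°) ≈ 0.716911
sin(C) ≈ 7.4·0.716911/9.7 ≈ 5.30514/9.7 ≈ 0.546921
Candidate 1: C₁ = arcsin(0.546921) ≈ 33.1561°  →  A = 180° − 45.8° − 33.1561° ≈ 101.044° > 0, valid
Candidate 2: C₂ = 180° − C₁ ≈ 146.844°  →  A = 180° − 45.8° − 146.844° ≈ -12.6439° ≤ 0, not a valid triangle

C = 33.16° (one solution)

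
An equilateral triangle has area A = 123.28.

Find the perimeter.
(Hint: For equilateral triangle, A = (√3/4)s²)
A = (√3/4)s²  ⇒  s² = 4A/√3 = 4·123.28/√3 = 493.12/1.73205 ≈ 284.703
s ≈ √284.703 ≈ 16.8731
Perimeter = 3s ≈ 3·16.8731 ≈ 50.6194

Perimeter = 50.62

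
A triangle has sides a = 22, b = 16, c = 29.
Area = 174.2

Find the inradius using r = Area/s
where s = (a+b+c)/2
s = (22 + 16 + 29)/2 = 67/2 = 33.5
r = Area/s = 174.2/33.5 ≈ 5.2

r = 5.2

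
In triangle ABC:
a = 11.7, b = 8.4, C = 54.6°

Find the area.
Two sides and the included angle (SAS): A = ½·a·b·sin(C) = ½·11.7·8.4·sin(54.6°)
sin(54.6°) ≈ 0.815128
A ≈ ½·98.28·0.815128 = 49.14·0.815128 ≈ 40.0554

Area = 40.06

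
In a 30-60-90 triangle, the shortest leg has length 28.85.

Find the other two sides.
In a 30-60-90 triangle the sides are in ratio 1 : √3 : 2 (short leg : long leg : hypotenuse).
Long leg = 28.85·√3 ≈ 28.85·1.73205 ≈ 49.9697
Hypotenuse = 2·28.85 = 57.7

Long leg = 28.85√3 = 49.97, Hypotenuse = 57.7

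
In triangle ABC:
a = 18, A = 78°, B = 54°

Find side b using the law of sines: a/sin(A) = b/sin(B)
a/sin(A) = b/sin(B)  ⇒  b = a·sin(B)/sin(A) = 18·sin(54°)/sin(78°)
sin(54°) ≈ 0.809017, sin(78°) ≈ 0.978148
b ≈ 18·0.809017/0.978148 ≈ 14.5623/0.978148 ≈ 14.8876

b = 14.89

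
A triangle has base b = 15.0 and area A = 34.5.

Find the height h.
A = ½·b·h  ⇒  h = 2A/b = 2·34.5/15.0 = 69/15.0 ≈ 4.6

h = 4.6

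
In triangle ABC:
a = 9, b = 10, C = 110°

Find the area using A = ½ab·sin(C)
A = ½·a·b·sin(C) = ½·9·10·sin(110°)
sin(110°) ≈ 0.939693
A ≈ ½·90·0.939693 = 45·0.939693 ≈ 42.2862

Area = 42.29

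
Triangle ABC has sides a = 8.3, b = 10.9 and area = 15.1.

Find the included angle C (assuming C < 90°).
Area = ½·a·b·sin(C)  ⇒  sin(C) = 2·Area/(a·b) = 2·15.1/(8.3·10.9) = 30.2/90.47 ≈ 0.333812
C = arcsin(0.333812) ≈ 19.5003° (taking the acute solution since C < 90°)

C = 19.5°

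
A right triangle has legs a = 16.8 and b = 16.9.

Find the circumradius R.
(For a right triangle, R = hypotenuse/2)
Hypotenuse c = √(a² + b²) = √(282.24 + 285.61) = √567.85 ≈ 23.8296
R = c/2 ≈ 23.8296/2 ≈ 11.9148

R = 11.91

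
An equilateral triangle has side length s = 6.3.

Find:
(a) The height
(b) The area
(a) The height splits the triangle into two 30-60-90 halves: h = s·√3/2 = 6.3·1.73205/2 ≈ 10.9119/2 ≈ 5.45596
(b) Area = (√3/4)·s² = (√3/4)·6.3² = (√3/4)·39.69 ≈ 0.433013·39.69 ≈ 17.1863

Height = 5.456, Area = 17.19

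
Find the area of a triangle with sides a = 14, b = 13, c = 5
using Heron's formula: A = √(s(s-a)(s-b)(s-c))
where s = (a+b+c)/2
s = (14 + 13 + 5)/2 = 32/2 = 16
s − a = 2, s − b = 3, s − c = 11
s(s−a)(s−b)(s−c) = 16·2·3·11 = 1056
Area = √1056 ≈ 32.4962

s = 16.0, Area = 32.5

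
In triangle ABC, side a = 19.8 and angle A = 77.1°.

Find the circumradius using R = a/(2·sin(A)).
R = a/(2·sin(A)) = 19.8/(2·sin(77.1°))
sin(77.1°) ≈ 0.974761
R ≈ 19.8/(2·0.974761) = 19.8/1.94952 ≈ 10.1563

R = 10.16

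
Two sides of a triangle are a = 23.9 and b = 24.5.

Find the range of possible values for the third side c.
Triangle inequality: |a − b| < c < a + b
|a − b| = |23.9 − 24.5| = 0.6
a + b = 23.9 + 24.5 = 48.4

0.6 < c < 48.4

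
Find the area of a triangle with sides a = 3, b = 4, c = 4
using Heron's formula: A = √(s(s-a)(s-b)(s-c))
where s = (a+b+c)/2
s = (3 + 4 + 4)/2 = 11/2 = 5.5
s − a = 2.5, s − b = 1.5, s − c = 1.5
s(s−a)(s−b)(s−c) = 5.5·2.5·1.5·1.5 = 30.9375
Area = √30.9375 ≈ 5.56215

s = 5.5, Area = 5.562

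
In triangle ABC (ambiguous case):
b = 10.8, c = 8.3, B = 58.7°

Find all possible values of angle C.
b/sin(B) = c/sin(C)  ⇒  sin(C) = c·sin(B)/b = 8.3·sin(58.7°)/10.8
sin(58.7°) ≈ 0.854459
sin(C) ≈ 8.3·0.854459/10.8 ≈ 7.09201/10.8 ≈ 0.656667
Candidate 1: C₁ = arcsin(0.656667) ≈ 41.0462°  →  A = 180° − 58.7° − 41.0462° ≈ 80.2538° > 0, valid
Candidate 2: C₂ = 180° − C₁ ≈ 138.954°  →  A = 180° − 58.7° − 138.954° ≈ -17.6538° ≤ 0, not a valid triangle

C = 41.05° (one solution)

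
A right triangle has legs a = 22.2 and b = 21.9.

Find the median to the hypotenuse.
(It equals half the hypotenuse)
Hypotenuse c = √(a² + b²) = √(492.84 + 479.61) = √972.45 ≈ 31.1841
Median to hypotenuse = c/2 ≈ 31.1841/2 ≈ 15.5921

Median = 15.59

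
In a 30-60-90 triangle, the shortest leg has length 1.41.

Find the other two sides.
In a 30-60-90 triangle the sides are in ratio 1 : √3 : 2 (short leg : long leg : hypotenuse).
Long leg = 1.41·√3 ≈ 1.41·1.73205 ≈ 2.44219
Hypotenuse = 2·1.41 = 2.82

Long leg = 1.41√3 = 2.442, Hypotenuse = 2.82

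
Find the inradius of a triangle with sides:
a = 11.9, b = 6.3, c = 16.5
r = Area/s where s is the semi-perimeter.
s = (11.9 + 6.3 + 16.5)/2 = 34.7/2 = 17.35
Area = √(s(s−a)(s−b)(s−c)) = √(17.35·5.45·11.05·0.85) ≈ √888.131 ≈ 29.8015
r ≈ 29.8015/17.35 ≈ 1.71767

r = 1.718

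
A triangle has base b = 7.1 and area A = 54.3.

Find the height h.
A = ½·b·h  ⇒  h = 2A/b = 2·54.3/7.1 = 108.6/7.1 ≈ 15.2958

h = 15.3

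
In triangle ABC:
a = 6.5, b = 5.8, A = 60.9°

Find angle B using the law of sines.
a/sin(A) = b/sin(B)  ⇒  sin(B) = b·sin(A)/a = 5.8·sin(60.9°)/6.5
sin(60.9°) ≈ 0.873772
sin(B) ≈ 5.8·0.873772/6.5 ≈ 5.06788/6.5 ≈ 0.779674
B = arcsin(0.779674) ≈ 51.2307°
(Since b ≤ a we need B ≤ A, so the obtuse alternative 180° − 51.2307° ≈ 128.769° is rejected.)

B = 51.23°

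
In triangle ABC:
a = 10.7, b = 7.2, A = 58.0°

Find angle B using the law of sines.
a/sin(A) = b/sin(B)  ⇒  sin(B) = b·sin(A)/a = 7.2·sin(58.0°)/10.7
sin(58.0°) ≈ 0.848048
sin(B) ≈ 7.2·0.848048/10.7 ≈ 6.10595/10.7 ≈ 0.570649
B = arcsin(0.570649) ≈ 34.7955°
(Since b ≤ a we need B ≤ A, so the obtuse alternative 180° − 34.7955° ≈ 145.204° is rejected.)

B = 34.8°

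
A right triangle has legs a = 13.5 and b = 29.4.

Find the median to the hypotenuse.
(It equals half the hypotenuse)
Hypotenuse c = √(a² + b²) = √(182.25 + 864.36) = √1046.61 ≈ 32.3514
Median to hypotenuse = c/2 ≈ 32.3514/2 ≈ 16.1757

Median = 16.18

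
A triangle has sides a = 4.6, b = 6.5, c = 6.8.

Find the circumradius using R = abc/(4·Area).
First find the area with Heron's formula.
s = (4.6 + 6.5 + 6.8)/2 = 8.95
Area = √(s(s−a)(s−b)(s−c)) = √(8.95·4.35·2.45·2.15) ≈ √205.077 ≈ 14.3205
abc = 4.6·6.5·6.8 = 203.32
R = abc/(4·Area) ≈ 203.32/(4·14.3205) = 203.32/57.282 ≈ 3.54946

R = 3.549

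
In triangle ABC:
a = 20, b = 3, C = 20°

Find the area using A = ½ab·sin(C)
A = ½·a·b·sin(C) = ½·20·3·sin(20°)
sin(20°) ≈ 0.34202
A ≈ ½·60·0.34202 = 30·0.34202 ≈ 10.2606

Area = 10.26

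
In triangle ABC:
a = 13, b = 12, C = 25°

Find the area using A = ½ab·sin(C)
A = ½·a·b·sin(C) = ½·13·12·sin(25°)
sin(25°) ≈ 0.422618
A ≈ ½·156·0.422618 = 78·0.422618 ≈ 32.9642

Area = 32.96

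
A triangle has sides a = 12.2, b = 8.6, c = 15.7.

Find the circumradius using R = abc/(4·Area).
First find the area with Heron's formula.
s = (12.2 + 8.6 + 15.7)/2 = 18.25
Area = √(s(s−a)(s−b)(s−c)) = √(18.25·6.05·9.65·2.55) ≈ √2716.98 ≈ 52.1246
abc = 12.2·8.6·15.7 = 1647.244
R = abc/(4·Area) ≈ 1647.244/(4·52.1246) = 1647.244/208.498 ≈ 7.90051

R = 7.901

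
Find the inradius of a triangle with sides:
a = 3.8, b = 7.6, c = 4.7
r = Area/s where s is the semi-perimeter.
s = (3.8 + 7.6 + 4.7)/2 = 16.1/2 = 8.05
Area = √(s(s−a)(s−b)(s−c)) = √(8.05·4.25·0.45·3.35) ≈ √51.5753 ≈ 7.1816
r ≈ 7.1816/8.05 ≈ 0.892124

r = 0.8921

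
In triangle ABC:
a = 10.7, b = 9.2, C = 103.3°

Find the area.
Two sides and the included angle (SAS): A = ½·a·b·sin(C) = ½·10.7·9.2·sin(103.3°)
sin(103.3°) ≈ 0.973179
A ≈ ½·98.44·0.973179 = 49.22·0.973179 ≈ 47.8999

Area = 47.9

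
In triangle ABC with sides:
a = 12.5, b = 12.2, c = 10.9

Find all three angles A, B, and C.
Law of cosines for each angle (a² = 156.25, b² = 148.84, c² = 118.81):
cos(A) = (b² + c² − a²)/(2bc) = (148.84 + 118.81 − 156.25)/(2·12.2·10.9) = 111.4/265.96 ≈ 0.41886  ⇒  A ≈ 65.2374°
cos(B) = (a² + c² − b²)/(2ac) = (156.25 + 118.81 − 148.84)/(2·12.5·10.9) = 126.22/272.5 ≈ 0.463193  ⇒  B ≈ 62.4067°
cos(C) = (a² + b² − c²)/(2ab) = (156.25 + 148.84 − 118.81)/(2·12.5·12.2) = 186.28/305 ≈ 0.610754  ⇒  C ≈ 52.356°
Check: A + B + C ≈ 180°

A = 65.24°, B = 62.41°, C = 52.36°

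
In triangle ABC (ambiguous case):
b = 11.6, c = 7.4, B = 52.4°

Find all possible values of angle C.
b/sin(B) = c/sin(C)  ⇒  sin(C) = c·sin(B)/b = 7.4·sin(52.4°)/11.6
sin(52.4°) ≈ 0.79229
sin(C) ≈ 7.4·0.79229/11.6 ≈ 5.86294/11.6 ≈ 0.505426
Candidate 1: C₁ = arcsin(0.505426) ≈ 30.3596°  →  A = 180° − 52.4° − 30.3596° ≈ 97.2404° > 0, valid
Candidate 2: C₂ = 180° − C₁ ≈ 149.64°  →  A = 180° − 52.4° − 149.64° ≈ -22.0404° ≤ 0, not a valid triangle

C = 30.36° (one solution)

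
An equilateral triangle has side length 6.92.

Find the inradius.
r = Area/s with s the semi-perimeter.
Area = (√3/4)·6.92² = (√3/4)·47.8864 ≈ 0.433013·47.8864 ≈ 20.7354
s = 3·6.92/2 = 10.38
r ≈ 20.7354/10.38 ≈ 1.99763
(Equivalently r = side/(2√3) = 6.92/3.4641 ≈ 1.99763.)

r = 1.998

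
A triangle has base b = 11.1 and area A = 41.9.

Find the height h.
A = ½·b·h  ⇒  h = 2A/b = 2·41.9/11.1 = 83.8/11.1 ≈ 7.54955

h = 7.55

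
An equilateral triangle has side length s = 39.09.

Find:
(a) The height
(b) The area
(a) The height splits the triangle into two 30-60-90 halves: h = s·√3/2 = 39.09·1.73205/2 ≈ 67.7059/2 ≈ 33.8529
(b) Area = (√3/4)·s² = (√3/4)·39.09² = (√3/4)·1528.0281 ≈ 0.433013·1528.0281 ≈ 661.656

Height = 33.85, Area = 661.7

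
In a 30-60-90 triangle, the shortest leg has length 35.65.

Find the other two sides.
In a 30-60-90 triangle the sides are in ratio 1 : √3 : 2 (short leg : long leg : hypotenuse).
Long leg = 35.65·√3 ≈ 35.65·1.73205 ≈ 61.7476
Hypotenuse = 2·35.65 = 71.3

Long leg = 35.65√3 = 61.75, Hypotenuse = 71.3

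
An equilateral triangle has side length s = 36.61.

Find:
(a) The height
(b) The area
(a) The height splits the triangle into two 30-60-90 halves: h = s·√3/2 = 36.61·1.73205/2 ≈ 63.4104/2 ≈ 31.7052
(b) Area = (√3/4)·s² = (√3/4)·36.61² = (√3/4)·1340.2921 ≈ 0.433013·1340.2921 ≈ 580.364

Height = 31.71, Area = 580.4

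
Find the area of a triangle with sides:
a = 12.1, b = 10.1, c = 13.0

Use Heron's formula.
s = (12.1 + 10.1 + 13.0)/2 = 35.2/2 = 17.6
s − a = 5.5, s − b = 7.5, s − c = 4.6
s(s−a)(s−b)(s−c) = 17.6·5.5·7.5·4.6 ≈ 3339.6
Area = √3339.6 ≈ 57.7893

Area = 57.79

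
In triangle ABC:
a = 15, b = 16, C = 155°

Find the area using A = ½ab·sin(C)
A = ½·a·b·sin(C) = ½·15·16·sin(155°)
sin(155°) ≈ 0.422618
A ≈ ½·240·0.422618 = 120·0.422618 ≈ 50.7142

Area = 50.71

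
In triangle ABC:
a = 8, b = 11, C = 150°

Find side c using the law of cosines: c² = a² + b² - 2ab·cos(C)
c² = 8² + 11² − 2·8·11·cos(150°)
cos(150°) ≈ -0.866025
c² ≈ 64 + 121 − 176·(-0.866025) ≈ 185 + 152.42 ≈ 337.42
c ≈ √337.42 ≈ 18.369

c = 18.37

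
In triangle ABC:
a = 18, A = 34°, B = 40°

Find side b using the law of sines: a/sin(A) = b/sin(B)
a/sin(A) = b/sin(B)  ⇒  b = a·sin(B)/sin(A) = 18·sin(40°)/sin(34°)
sin(40°) ≈ 0.642788, sin(34°) ≈ 0.559193
b ≈ 18·0.642788/0.559193 ≈ 11.5702/0.559193 ≈ 20.6909

b = 20.69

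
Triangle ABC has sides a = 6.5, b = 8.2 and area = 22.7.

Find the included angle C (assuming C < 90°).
Area = ½·a·b·sin(C)  ⇒  sin(C) = 2·Area/(a·b) = 2·22.7/(6.5·8.2) = 45.4/53.3 ≈ 0.851782
C = arcsin(0.851782) ≈ 58.4061° (taking the acute solution since C < 90°)

C = 58.41°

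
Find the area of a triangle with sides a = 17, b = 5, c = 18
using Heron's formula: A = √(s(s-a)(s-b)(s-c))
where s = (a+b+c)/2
s = (17 + 5 + 18)/2 = 40/2 = 20
s − a = 3, s − b = 15, s − c = 2
s(s−a)(s−b)(s−c) = 20·3·15·2 = 1800
Area = √1800 ≈ 42.4264

s = 20.0, Area = 42.43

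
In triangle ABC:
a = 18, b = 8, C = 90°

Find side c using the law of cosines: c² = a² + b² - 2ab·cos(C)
c² = 18² + 8² − 2·18·8·cos(90°)
cos(90°) ≈ 0
c² ≈ 324 + 64 − 288·(0) ≈ 388 − 0 ≈ 388
c ≈ √388 ≈ 19.6977

c = 19.7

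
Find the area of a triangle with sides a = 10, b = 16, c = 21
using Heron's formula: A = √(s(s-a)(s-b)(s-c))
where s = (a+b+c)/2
s = (10 + 16 + 21)/2 = 47/2 = 23.5
s − a = 13.5, s − b = 7.5, s − c = 2.5
s(s−a)(s−b)(s−c) = 23.5·13.5·7.5·2.5 = 5948.4375
Area = √5948.4375 ≈ 77.1261

s = 23.5, Area = 77.13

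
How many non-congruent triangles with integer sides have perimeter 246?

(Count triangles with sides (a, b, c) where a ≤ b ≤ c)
Let a ≤ b ≤ c with a + b + c = 246. The only binding inequality is a + b > c, i.e. 246 − c > c, so c < 246/2; and c ≥ 246/3 since c is the largest side.
So 82 ≤ c ≤ 122. For each c, b runs from ⌈(246 − c)/2⌉ up to c (then a = 246 − b − c satisfies 1 ≤ a ≤ b automatically), giving c − ⌈(246 − c)/2⌉ + 1 choices.
Summing over c: 1 + 2 + 4 + 5 + … + 59 + 61  (41 terms, c = 82, …, 122) = 1261
Check (closed form: nearest integer to p²/48 for even p, (p+3)²/48 for odd p): 246²/48 = 60516/48 ≈ 1260.75 → 1261

1261 triangles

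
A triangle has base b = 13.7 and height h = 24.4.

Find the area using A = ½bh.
A = ½·b·h = ½·13.7·24.4 = ½·334.28 = 167.14

Area = 167.14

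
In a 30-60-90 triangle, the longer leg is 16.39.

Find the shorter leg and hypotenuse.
In a 30-60-90 triangle the sides are in ratio 1 : √3 : 2, so short leg = long leg/√3 and hypotenuse = 2·(short leg).
Short leg = 16.39/√3 ≈ 16.39/1.73205 ≈ 9.46277
Hypotenuse = 2·9.46277 ≈ 18.9255

Short leg = 9.463, Hypotenuse = 18.93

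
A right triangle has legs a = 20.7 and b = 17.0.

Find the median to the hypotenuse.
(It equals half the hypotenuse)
Hypotenuse c = √(a² + b²) = √(428.49 + 289) = √717.49 ≈ 26.786
Median to hypotenuse = c/2 ≈ 26.786/2 ≈ 13.393

Median = 13.39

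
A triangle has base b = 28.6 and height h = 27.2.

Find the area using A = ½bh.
A = ½·b·h = ½·28.6·27.2 = ½·777.92 = 388.96

Area = 388.96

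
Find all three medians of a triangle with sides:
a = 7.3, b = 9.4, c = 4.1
Median formula: m_a = ½√(2b² + 2c² − a²) (and cyclically). a² = 53.29, b² = 88.36, c² = 16.81.
m_a = ½√(2·88.36 + 2·16.81 − 53.29) = ½√157.05 ≈ ½·12.532 ≈ 6.26598
m_b = ½√(2·53.29 + 2·16.81 − 88.36) = ½√51.84 ≈ ½·7.2 ≈ 3.6
m_c = ½√(2·53.29 + 2·88.36 − 16.81) = ½√266.49 ≈ ½·16.3245 ≈ 8.16226

m_a = 6.266, m_b = 3.6, m_c = 8.162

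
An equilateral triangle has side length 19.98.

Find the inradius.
r = Area/s with s the semi-perimeter.
Area = (√3/4)·19.98² = (√3/4)·399.2004 ≈ 0.433013·399.2004 ≈ 172.859
s = 3·19.98/2 = 29.97
r ≈ 172.859/29.97 ≈ 5.76773
(Equivalently r = side/(2√3) = 19.98/3.4641 ≈ 5.76773.)

r = 5.768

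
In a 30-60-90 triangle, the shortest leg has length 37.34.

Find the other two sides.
In a 30-60-90 triangle the sides are in ratio 1 : √3 : 2 (short leg : long leg : hypotenuse).
Long leg = 37.34·√3 ≈ 37.34·1.73205 ≈ 64.6748
Hypotenuse = 2·37.34 = 74.68

Long leg = 37.34√3 = 64.67, Hypotenuse = 74.68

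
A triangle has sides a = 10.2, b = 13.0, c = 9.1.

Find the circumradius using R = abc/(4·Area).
First find the area with Heron's formula.
s = (10.2 + 13.0 + 9.1)/2 = 16.15
Area = √(s(s−a)(s−b)(s−c)) = √(16.15·5.95·3.15·7.05) ≈ √2133.97 ≈ 46.195
abc = 10.2·13.0·9.1 = 1206.66
R = abc/(4·Area) ≈ 1206.66/(4·46.195) = 1206.66/184.78 ≈ 6.53026

R = 6.53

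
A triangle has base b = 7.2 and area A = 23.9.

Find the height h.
A = ½·b·h  ⇒  h = 2A/b = 2·23.9/7.2 = 47.8/7.2 ≈ 6.63889

h = 6.639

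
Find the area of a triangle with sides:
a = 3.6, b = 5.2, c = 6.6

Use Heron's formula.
s = (3.6 + 5.2 + 6.6)/2 = 15.4/2 = 7.7
s − a = 4.1, s − b = 2.5, s − c = 1.1
s(s−a)(s−b)(s−c) = 7.7·4.1·2.5·1.1 ≈ 86.8175
Area = √86.8175 ≈ 9.31759

Area = 9.318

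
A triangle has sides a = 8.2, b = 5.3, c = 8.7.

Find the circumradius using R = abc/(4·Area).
First find the area with Heron's formula.
s = (8.2 + 5.3 + 8.7)/2 = 11.1
Area = √(s(s−a)(s−b)(s−c)) = √(11.1·2.9·5.8·2.4) ≈ √448.085 ≈ 21.168
abc = 8.2·5.3·8.7 = 378.102
R = abc/(4·Area) ≈ 378.102/(4·21.168) = 378.102/84.6721 ≈ 4.46549

R = 4.465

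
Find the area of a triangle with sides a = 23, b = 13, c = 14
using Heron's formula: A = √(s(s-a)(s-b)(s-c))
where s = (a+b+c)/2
s = (23 + 13 + 14)/2 = 50/2 = 25
s − a = 2, s − b = 12, s − c = 11
s(s−a)(s−b)(s−c) = 25·2·12·11 = 6600
Area = √6600 ≈ 81.2404

s = 25.0, Area = 81.24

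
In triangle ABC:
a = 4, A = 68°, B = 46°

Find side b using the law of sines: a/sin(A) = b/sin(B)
a/sin(A) = b/sin(B)  ⇒  b = a·sin(B)/sin(A) = 4·sin(46°)/sin(68°)
sin(46°) ≈ 0.71934, sin(68°) ≈ 0.927184
b ≈ 4·0.71934/0.927184 ≈ 2.87736/0.927184 ≈ 3.10333

b = 3.103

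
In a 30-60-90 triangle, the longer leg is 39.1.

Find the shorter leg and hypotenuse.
In a 30-60-90 triangle the sides are in ratio 1 : √3 : 2, so short leg = long leg/√3 and hypotenuse = 2·(short leg).
Short leg = 39.1/√3 ≈ 39.1/1.73205 ≈ 22.5744
Hypotenuse = 2·22.5744 ≈ 45.1488

Short leg = 22.57, Hypotenuse = 45.15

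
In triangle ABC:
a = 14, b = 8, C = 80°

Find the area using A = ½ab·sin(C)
A = ½·a·b·sin(C) = ½·14·8·sin(80°)
sin(80°) ≈ 0.984808
A ≈ ½·112·0.984808 = 56·0.984808 ≈ 55.1492

Area = 55.15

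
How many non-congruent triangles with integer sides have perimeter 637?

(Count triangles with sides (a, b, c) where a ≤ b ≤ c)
Let a ≤ b ≤ c with a + b + c = 637. The only binding inequality is a + b > c, i.e. 637 − c > c, so c < 637/2; and c ≥ 637/3 since c is the largest side.
So 213 ≤ c ≤ 318. For each c, b runs from ⌈(637 − c)/2⌉ up to c (then a = 637 − b − c satisfies 1 ≤ a ≤ b automatically), giving c − ⌈(637 − c)/2⌉ + 1 choices.
Summing over c: 2 + 3 + 5 + 6 + … + 158 + 159  (106 terms, c = 213, …, 318) = 8533
Check (closed form: nearest integer to p²/48 for even p, (p+3)²/48 for odd p): (637+3)²/48 = 640²/48 = 409600/48 ≈ 8533.33 → 8533

8533 triangles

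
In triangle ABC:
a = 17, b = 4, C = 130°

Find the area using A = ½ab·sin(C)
A = ½·a·b·sin(C) = ½·17·4·sin(130°)
sin(130°) ≈ 0.766044
A ≈ ½·68·0.766044 = 34·0.766044 ≈ 26.0455

Area = 26.05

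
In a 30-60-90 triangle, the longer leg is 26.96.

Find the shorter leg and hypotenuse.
In a 30-60-90 triangle the sides are in ratio 1 : √3 : 2, so short leg = long leg/√3 and hypotenuse = 2·(short leg).
Short leg = 26.96/√3 ≈ 26.96/1.73205 ≈ 15.5654
Hypotenuse = 2·15.5654 ≈ 31.1307

Short leg = 15.57, Hypotenuse = 31.13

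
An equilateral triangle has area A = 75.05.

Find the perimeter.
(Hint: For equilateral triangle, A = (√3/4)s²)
A = (√3/4)s²  ⇒  s² = 4A/√3 = 4·75.05/√3 = 300.2/1.73205 ≈ 173.321
s ≈ √173.321 ≈ 13.1651
Perimeter = 3s ≈ 3·13.1651 ≈ 39.4954

Perimeter = 39.5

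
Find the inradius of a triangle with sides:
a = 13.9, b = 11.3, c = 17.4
r = Area/s where s is the semi-perimeter.
s = (13.9 + 11.3 + 17.4)/2 = 42.6/2 = 21.3
Area = √(s(s−a)(s−b)(s−c)) = √(21.3·7.4·10·3.9) ≈ √6147.18 ≈ 78.404
r ≈ 78.404/21.3 ≈ 3.68094

r = 3.681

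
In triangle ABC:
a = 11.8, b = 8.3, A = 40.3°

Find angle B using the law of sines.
a/sin(A) = b/sin(B)  ⇒  sin(B) = b·sin(A)/a = 8.3·sin(40.3°)/11.8
sin(40.3°) ≈ 0.64679
sin(B) ≈ 8.3·0.64679/11.8 ≈ 5.36836/11.8 ≈ 0.454945
B = arcsin(0.454945) ≈ 27.0614°
(Since b ≤ a we need B ≤ A, so the obtuse alternative 180° − 27.0614° ≈ 152.939° is rejected.)

B = 27.06°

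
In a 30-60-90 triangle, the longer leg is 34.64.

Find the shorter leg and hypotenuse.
In a 30-60-90 triangle the sides are in ratio 1 : √3 : 2, so short leg = long leg/√3 and hypotenuse = 2·(short leg).
Short leg = 34.64/√3 ≈ 34.64/1.73205 ≈ 19.9994
Hypotenuse = 2·19.9994 ≈ 39.9988

Short leg = 20, Hypotenuse = 40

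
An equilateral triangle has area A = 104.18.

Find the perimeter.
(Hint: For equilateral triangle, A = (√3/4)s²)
A = (√3/4)s²  ⇒  s² = 4A/√3 = 4·104.18/√3 = 416.72/1.73205 ≈ 240.593
s ≈ √240.593 ≈ 15.5111
Perimeter = 3s ≈ 3·15.5111 ≈ 46.5332

Perimeter = 46.53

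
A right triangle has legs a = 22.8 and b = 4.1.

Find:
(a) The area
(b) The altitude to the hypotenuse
(a) The legs are perpendicular, so Area = ½·a·b = ½·22.8·4.1 = ½·93.48 = 46.74
(b) Hypotenuse c = √(a² + b²) = √(519.84 + 16.81) = √536.65 ≈ 23.1657
    Area = ½·c·h_c  ⇒  h_c = 2·Area/c = 93.48/23.1657 ≈ 4.03528

Area = 46.74, h_c = 4.035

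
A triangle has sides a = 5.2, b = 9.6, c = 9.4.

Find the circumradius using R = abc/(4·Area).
First find the area with Heron's formula.
s = (5.2 + 9.6 + 9.4)/2 = 12.1
Area = √(s(s−a)(s−b)(s−c)) = √(12.1·6.9·2.5·2.7) ≈ √563.558 ≈ 23.7394
abc = 5.2·9.6·9.4 = 469.248
R = abc/(4·Area) ≈ 469.248/(4·23.7394) = 469.248/94.9575 ≈ 4.94167

R = 4.942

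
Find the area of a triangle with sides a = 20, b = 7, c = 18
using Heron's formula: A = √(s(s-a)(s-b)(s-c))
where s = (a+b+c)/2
s = (20 + 7 + 18)/2 = 45/2 = 22.5
s − a = 2.5, s − b = 15.5, s − c = 4.5
s(s−a)(s−b)(s−c) = 22.5·2.5·15.5·4.5 = 3923.4375
Area = √3923.4375 ≈ 62.6373

s = 22.5, Area = 62.64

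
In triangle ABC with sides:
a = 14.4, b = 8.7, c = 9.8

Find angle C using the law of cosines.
c² = a² + b² − 2ab·cos(C)  ⇒  cos(C) = (a² + b² − c²)/(2ab)
cos(C) = (14.4² + 8.7² − 9.8²)/(2·14.4·8.7) = (207.36 + 75.69 − 96.04)/250.56 = 187.01/250.56 ≈ 0.746368
C = arccos(0.746368) ≈ 41.7233°

C = 41.72°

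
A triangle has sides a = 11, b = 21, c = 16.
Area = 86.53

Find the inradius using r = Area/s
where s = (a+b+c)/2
s = (11 + 21 + 16)/2 = 48/2 = 24
r = Area/s = 86.53/24 ≈ 3.60542

r = 3.605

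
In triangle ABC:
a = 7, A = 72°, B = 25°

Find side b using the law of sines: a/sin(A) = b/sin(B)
a/sin(A) = b/sin(B)  ⇒  b = a·sin(B)/sin(A) = 7·sin(25°)/sin(72°)
sin(25°) ≈ 0.422618, sin(72°) ≈ 0.951057
b ≈ 7·0.422618/0.951057 ≈ 2.95833/0.951057 ≈ 3.11057

b = 3.111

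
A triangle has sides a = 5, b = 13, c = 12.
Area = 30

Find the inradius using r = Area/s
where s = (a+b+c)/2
s = (5 + 13 + 12)/2 = 30/2 = 15
r = Area/s = 30/15 ≈ 2

r = 2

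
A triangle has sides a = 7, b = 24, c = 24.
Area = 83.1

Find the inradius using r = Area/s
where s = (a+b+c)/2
s = (7 + 24 + 24)/2 = 55/2 = 27.5
r = Area/s = 83.1/27.5 ≈ 3.02182

r = 3.022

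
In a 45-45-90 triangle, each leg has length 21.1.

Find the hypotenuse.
In a 45-45-90 triangle the sides are in ratio 1 : 1 : √2, so hypotenuse = leg·√2.
Hypotenuse = 21.1·√2 ≈ 21.1·1.41421 ≈ 29.8399

Hypotenuse = 21.1√2 = 29.84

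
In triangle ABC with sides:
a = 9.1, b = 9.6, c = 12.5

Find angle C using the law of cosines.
c² = a² + b² − 2ab·cos(C)  ⇒  cos(C) = (a² + b² − c²)/(2ab)
cos(C) = (9.1² + 9.6² − 12.5²)/(2·9.1·9.6) = (82.81 + 92.16 − 156.25)/174.72 = 18.72/174.72 ≈ 0.107143
C = arccos(0.107143) ≈ 83.8494°

C = 83.85°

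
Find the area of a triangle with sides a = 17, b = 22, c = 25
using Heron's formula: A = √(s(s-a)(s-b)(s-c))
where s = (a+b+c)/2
s = (17 + 22 + 25)/2 = 64/2 = 32
s − a = 15, s − b = 10, s − c = 7
s(s−a)(s−b)(s−c) = 32·15·10·7 = 33600
Area = √33600 ≈ 183.303

s = 32.0, Area = 183.3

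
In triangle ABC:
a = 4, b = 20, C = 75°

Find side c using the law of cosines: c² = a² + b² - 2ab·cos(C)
c² = 4² + 20² − 2·4·20·cos(75°)
cos(75°) ≈ 0.258819
c² ≈ 16 + 400 − 160·(0.258819) ≈ 416 − 41.411 ≈ 374.589
c ≈ √374.589 ≈ 19.3543

c = 19.35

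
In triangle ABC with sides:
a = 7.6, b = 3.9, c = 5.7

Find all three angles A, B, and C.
Law of cosines for each angle (a² = 57.76, b² = 15.21, c² = 32.49):
cos(A) = (b² + c² − a²)/(2bc) = (15.21 + 32.49 − 57.76)/(2·3.9·5.7) = -10.06/44.46 ≈ -0.226271  ⇒  A ≈ 103.078°
cos(B) = (a² + c² − b²)/(2ac) = (57.76 + 32.49 − 15.21)/(2·7.6·5.7) = 75.04/86.64 ≈ 0.866113  ⇒  B ≈ 29.99°
cos(C) = (a² + b² − c²)/(2ab) = (57.76 + 15.21 − 32.49)/(2·7.6·3.9) = 40.48/59.28 ≈ 0.682861  ⇒  C ≈ 46.9324°
Check: A + B + C ≈ 180°

A = 103.1°, B = 29.99°, C = 46.93°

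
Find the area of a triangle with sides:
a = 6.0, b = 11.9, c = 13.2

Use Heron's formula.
s = (6.0 + 11.9 + 13.2)/2 = 31.1/2 = 15.55
s − a = 9.55, s − b = 3.65, s − c = 2.35
s(s−a)(s−b)(s−c) = 15.55·9.55·3.65·2.35 ≈ 1273.78
Area = √1273.78 ≈ 35.6901

Area = 35.69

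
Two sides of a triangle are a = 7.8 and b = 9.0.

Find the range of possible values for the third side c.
Triangle inequality: |a − b| < c < a + b
|a − b| = |7.8 − 9.0| = 1.2
a + b = 7.8 + 9.0 = 16.8

1.2 < c < 16.8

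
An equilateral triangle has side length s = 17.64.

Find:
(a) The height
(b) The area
(a) The height splits the triangle into two 30-60-90 halves: h = s·√3/2 = 17.64·1.73205/2 ≈ 30.5534/2 ≈ 15.2767
(b) Area = (√3/4)·s² = (√3/4)·17.64² = (√3/4)·311.1696 ≈ 0.433013·311.1696 ≈ 134.74

Height = 15.28, Area = 134.7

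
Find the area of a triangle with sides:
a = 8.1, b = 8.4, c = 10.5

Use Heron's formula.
s = (8.1 + 8.4 + 10.5)/2 = 27/2 = 13.5
s − a = 5.4, s − b = 5.1, s − c = 3
s(s−a)(s−b)(s−c) = 13.5·5.4·5.1·3 ≈ 1115.37
Area = √1115.37 ≈ 33.3972

Area = 33.4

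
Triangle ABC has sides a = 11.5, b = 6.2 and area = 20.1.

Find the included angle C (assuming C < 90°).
Area = ½·a·b·sin(C)  ⇒  sin(C) = 2·Area/(a·b) = 2·20.1/(11.5·6.2) = 40.2/71.3 ≈ 0.563815
C = arcsin(0.563815) ≈ 34.32° (taking the acute solution since C < 90°)

C = 34.32°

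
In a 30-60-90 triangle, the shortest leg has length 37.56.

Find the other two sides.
In a 30-60-90 triangle the sides are in ratio 1 : √3 : 2 (short leg : long leg : hypotenuse).
Long leg = 37.56·√3 ≈ 37.56·1.73205 ≈ 65.0558
Hypotenuse = 2·37.56 = 75.12

Long leg = 37.56√3 = 65.06, Hypotenuse = 75.12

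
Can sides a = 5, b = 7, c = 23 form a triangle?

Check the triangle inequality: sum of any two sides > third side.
a + b vs c: 5 + 7 = 12 ≤ 23  ✗
a + c vs b: 5 + 23 = 28 > 7  ✓
b + c vs a: 7 + 23 = 30 > 5  ✓

No: 5 + 7 = 12 is not > 23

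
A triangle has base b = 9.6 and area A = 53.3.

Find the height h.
A = ½·b·h  ⇒  h = 2A/b = 2·53.3/9.6 = 106.6/9.6 ≈ 11.1042

h = 11.1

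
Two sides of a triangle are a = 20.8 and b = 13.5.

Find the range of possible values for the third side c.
Triangle inequality: |a − b| < c < a + b
|a − b| = |20.8 − 13.5| = 7.3
a + b = 20.8 + 13.5 = 34.3

7.3 < c < 34.3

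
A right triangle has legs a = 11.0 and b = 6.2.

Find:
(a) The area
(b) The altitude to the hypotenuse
(a) The legs are perpendicular, so Area = ½·a·b = ½·11.0·6.2 = ½·68.2 = 34.1
(b) Hypotenuse c = √(a² + b²) = √(121 + 38.44) = √159.44 ≈ 12.627
    Area = ½·c·h_c  ⇒  h_c = 2·Area/c = 68.2/12.627 ≈ 5.40114

Area = 34.1, h_c = 5.401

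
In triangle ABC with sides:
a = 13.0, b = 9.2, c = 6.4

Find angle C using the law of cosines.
c² = a² + b² − 2ab·cos(C)  ⇒  cos(C) = (a² + b² − c²)/(2ab)
cos(C) = (13.0² + 9.2² − 6.4²)/(2·13.0·9.2) = (169 + 84.64 − 40.96)/239.2 = 212.68/239.2 ≈ 0.88913
C = arccos(0.88913) ≈ 27.2358°

C = 27.24°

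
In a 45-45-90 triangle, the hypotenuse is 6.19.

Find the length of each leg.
In a 45-45-90 triangle hypotenuse = leg·√2, so leg = hypotenuse/√2.
Leg = 6.19/√2 ≈ 6.19/1.41421 ≈ 4.37699

Each leg = 4.377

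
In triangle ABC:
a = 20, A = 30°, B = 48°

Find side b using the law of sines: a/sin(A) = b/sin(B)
a/sin(A) = b/sin(B)  ⇒  b = a·sin(B)/sin(A) = 20·sin(48°)/sin(30°)
sin(48°) ≈ 0.743145, sin(30°) ≈ 0.5
b ≈ 20·0.743145/0.5 ≈ 14.8629/0.5 ≈ 29.7258

b = 29.73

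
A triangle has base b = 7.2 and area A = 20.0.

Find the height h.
A = ½·b·h  ⇒  h = 2A/b = 2·20.0/7.2 = 40/7.2 ≈ 5.55556

h = 5.556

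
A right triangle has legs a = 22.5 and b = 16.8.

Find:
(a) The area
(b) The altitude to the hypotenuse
(a) The legs are perpendicular, so Area = ½·a·b = ½·22.5·16.8 = ½·378 = 189
(b) Hypotenuse c = √(a² + b²) = √(506.25 + 282.24) = √788.49 ≈ 28.0801
    Area = ½·c·h_c  ⇒  h_c = 2·Area/c = 378/28.0801 ≈ 13.4615

Area = 189, h_c = 13.46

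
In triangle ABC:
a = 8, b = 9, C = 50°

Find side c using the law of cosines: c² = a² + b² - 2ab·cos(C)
c² = 8² + 9² − 2·8·9·cos(50°)
cos(50°) ≈ 0.642788
c² ≈ 64 + 81 − 144·(0.642788) ≈ 145 − 92.5614 ≈ 52.4386
c ≈ √52.4386 ≈ 7.24145

c = 7.241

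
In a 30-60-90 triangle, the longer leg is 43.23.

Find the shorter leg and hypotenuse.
In a 30-60-90 triangle the sides are in ratio 1 : √3 : 2, so short leg = long leg/√3 and hypotenuse = 2·(short leg).
Short leg = 43.23/√3 ≈ 43.23/1.73205 ≈ 24.9589
Hypotenuse = 2·24.9589 ≈ 49.9177

Short leg = 24.96, Hypotenuse = 49.92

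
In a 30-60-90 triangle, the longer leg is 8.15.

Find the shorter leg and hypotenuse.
In a 30-60-90 triangle the sides are in ratio 1 : √3 : 2, so short leg = long leg/√3 and hypotenuse = 2·(short leg).
Short leg = 8.15/√3 ≈ 8.15/1.73205 ≈ 4.7054
Hypotenuse = 2·4.7054 ≈ 9.41081

Short leg = 4.705, Hypotenuse = 9.411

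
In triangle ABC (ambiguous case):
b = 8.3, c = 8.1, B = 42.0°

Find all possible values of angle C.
b/sin(B) = c/sin(C)  ⇒  sin(C) = c·sin(B)/b = 8.1·sin(42.0°)/8.3
sin(42.0°) ≈ 0.669131
sin(C) ≈ 8.1·0.669131/8.3 ≈ 5.41996/8.3 ≈ 0.653007
Candidate 1: C₁ = arcsin(0.653007) ≈ 40.7687°  →  A = 180° − 42.0° − 40.7687° ≈ 97.2313° > 0, valid
Candidate 2: C₂ = 180° − C₁ ≈ 139.231°  →  A = 180° − 42.0° − 139.231° ≈ -1.2313° ≤ 0, not a valid triangle

C = 40.77° (one solution)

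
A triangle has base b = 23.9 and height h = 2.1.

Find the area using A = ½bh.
A = ½·b·h = ½·23.9·2.1 = ½·50.19 = 25.095

Area = 25.095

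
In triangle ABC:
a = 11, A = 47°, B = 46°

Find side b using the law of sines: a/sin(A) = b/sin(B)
a/sin(A) = b/sin(B)  ⇒  b = a·sin(B)/sin(A) = 11·sin(46°)/sin(47°)
sin(46°) ≈ 0.71934, sin(47°) ≈ 0.731354
b ≈ 11·0.71934/0.731354 ≈ 7.91274/0.731354 ≈ 10.8193

b = 10.82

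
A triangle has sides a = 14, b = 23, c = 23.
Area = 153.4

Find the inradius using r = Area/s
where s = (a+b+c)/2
s = (14 + 23 + 23)/2 = 60/2 = 30
r = Area/s = 153.4/30 ≈ 5.11333

r = 5.113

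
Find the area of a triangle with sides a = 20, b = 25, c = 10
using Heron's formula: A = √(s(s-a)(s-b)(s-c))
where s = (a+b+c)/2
s = (20 + 25 + 10)/2 = 55/2 = 27.5
s − a = 7.5, s − b = 2.5, s − c = 17.5
s(s−a)(s−b)(s−c) = 27.5·7.5·2.5·17.5 = 9023.4375
Area = √9023.4375 ≈ 94.9918

s = 27.5, Area = 94.99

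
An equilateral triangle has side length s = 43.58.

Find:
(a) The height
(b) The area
(a) The height splits the triangle into two 30-60-90 halves: h = s·√3/2 = 43.58·1.73205/2 ≈ 75.4828/2 ≈ 37.7414
(b) Area = (√3/4)·s² = (√3/4)·43.58² = (√3/4)·1899.2164 ≈ 0.433013·1899.2164 ≈ 822.385

Height = 37.74, Area = 822.4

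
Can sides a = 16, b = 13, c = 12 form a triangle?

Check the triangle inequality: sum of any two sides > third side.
a + b vs c: 16 + 13 = 29 > 12  ✓
a + c vs b: 16 + 12 = 28 > 13  ✓
b + c vs a: 13 + 12 = 25 > 16  ✓

Yes, triangle inequality satisfied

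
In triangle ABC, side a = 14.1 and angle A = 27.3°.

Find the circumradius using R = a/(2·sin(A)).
R = a/(2·sin(A)) = 14.1/(2·sin(27.3°))
sin(27.3°) ≈ 0.45865
R ≈ 14.1/(2·0.45865) = 14.1/0.917299 ≈ 15.3712

R = 15.37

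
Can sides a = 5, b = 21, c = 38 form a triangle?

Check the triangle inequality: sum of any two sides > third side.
a + b vs c: 5 + 21 = 26 ≤ 38  ✗
a + c vs b: 5 + 38 = 43 > 21  ✓
b + c vs a: 21 + 38 = 59 > 5  ✓

No: 5 + 21 = 26 is not > 38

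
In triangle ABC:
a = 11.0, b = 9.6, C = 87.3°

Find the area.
Two sides and the included angle (SAS): A = ½·a·b·sin(C) = ½·11.0·9.6·sin(87.3°)
sin(87.3°) ≈ 0.99889
A ≈ ½·105.6·0.99889 = 52.8·0.99889 ≈ 52.7414

Area = 52.74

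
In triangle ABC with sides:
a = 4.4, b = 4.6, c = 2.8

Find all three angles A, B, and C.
Law of cosines for each angle (a² = 19.36, b² = 21.16, c² = 7.84):
cos(A) = (b² + c² − a²)/(2bc) = (21.16 + 7.84 − 19.36)/(2·4.6·2.8) = 9.64/25.76 ≈ 0.374224  ⇒  A ≈ 68.0237°
cos(B) = (a² + c² − b²)/(2ac) = (19.36 + 7.84 − 21.16)/(2·4.4·2.8) = 6.04/24.64 ≈ 0.24513  ⇒  B ≈ 75.8105°
cos(C) = (a² + b² − c²)/(2ab) = (19.36 + 21.16 − 7.84)/(2·4.4·4.6) = 32.68/40.48 ≈ 0.807312  ⇒  C ≈ 36.1658°
Check: A + B + C ≈ 180°

A = 68.02°, B = 75.81°, C = 36.17°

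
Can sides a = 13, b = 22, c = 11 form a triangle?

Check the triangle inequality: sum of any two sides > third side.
a + b vs c: 13 + 22 = 35 > 11  ✓
a + c vs b: 13 + 11 = 24 > 22  ✓
b + c vs a: 22 + 11 = 33 > 13  ✓

Yes, triangle inequality satisfied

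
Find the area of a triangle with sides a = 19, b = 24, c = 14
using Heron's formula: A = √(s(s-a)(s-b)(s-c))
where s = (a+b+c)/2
s = (19 + 24 + 14)/2 = 57/2 = 28.5
s − a = 9.5, s − b = 4.5, s − c = 14.5
s(s−a)(s−b)(s−c) = 28.5·9.5·4.5·14.5 = 17666.4375
Area = √17666.4375 ≈ 132.915

s = 28.5, Area = 132.9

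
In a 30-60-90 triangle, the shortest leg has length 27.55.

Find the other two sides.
In a 30-60-90 triangle the sides are in ratio 1 : √3 : 2 (short leg : long leg : hypotenuse).
Long leg = 27.55·√3 ≈ 27.55·1.73205 ≈ 47.718
Hypotenuse = 2·27.55 = 55.1

Long leg = 27.55√3 = 47.72, Hypotenuse = 55.1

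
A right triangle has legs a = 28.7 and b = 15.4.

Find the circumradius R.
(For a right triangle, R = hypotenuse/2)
Hypotenuse c = √(a² + b²) = √(823.69 + 237.16) = √1060.85 ≈ 32.5707
R = c/2 ≈ 32.5707/2 ≈ 16.2853

R = 16.29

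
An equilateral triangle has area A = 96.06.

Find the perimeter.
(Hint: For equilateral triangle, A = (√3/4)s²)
A = (√3/4)s²  ⇒  s² = 4A/√3 = 4·96.06/√3 = 384.24/1.73205 ≈ 221.841
s ≈ √221.841 ≈ 14.8943
Perimeter = 3s ≈ 3·14.8943 ≈ 44.683

Perimeter = 44.68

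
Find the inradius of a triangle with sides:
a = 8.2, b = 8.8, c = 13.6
r = Area/s where s is the semi-perimeter.
s = (8.2 + 8.8 + 13.6)/2 = 30.6/2 = 15.3
Area = √(s(s−a)(s−b)(s−c)) = √(15.3·7.1·6.5·1.7) ≈ √1200.36 ≈ 34.6462
r ≈ 34.6462/15.3 ≈ 2.26446

r = 2.264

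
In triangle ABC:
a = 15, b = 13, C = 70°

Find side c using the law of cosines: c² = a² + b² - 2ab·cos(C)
c² = 15² + 13² − 2·15·13·cos(70°)
cos(70°) ≈ 0.34202
c² ≈ 225 + 169 − 390·(0.34202) ≈ 394 − 133.388 ≈ 260.612
c ≈ √260.612 ≈ 16.1435

c = 16.14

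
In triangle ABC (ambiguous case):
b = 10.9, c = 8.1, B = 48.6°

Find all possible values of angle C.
b/sin(B) = c/sin(C)  ⇒  sin(C) = c·sin(B)/b = 8.1·sin(48.6°)/10.9
sin(48.6°) ≈ 0.750111
sin(C) ≈ 8.1·0.750111/10.9 ≈ 6.0759/10.9 ≈ 0.557422
Candidate 1: C₁ = arcsin(0.557422) ≈ 33.8777°  →  A = 180° − 48.6° − 33.8777° ≈ 97.5223° > 0, valid
Candidate 2: C₂ = 180° − C₁ ≈ 146.122°  →  A = 180° − 48.6° − 146.122° ≈ -14.7223° ≤ 0, not a valid triangle

C = 33.88° (one solution)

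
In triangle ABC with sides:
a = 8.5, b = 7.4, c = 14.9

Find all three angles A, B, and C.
Law of cosines for each angle (a² = 72.25, b² = 54.76, c² = 222.01):
cos(A) = (b² + c² − a²)/(2bc) = (54.76 + 222.01 − 72.25)/(2·7.4·14.9) = 204.52/220.52 ≈ 0.927444  ⇒  A ≈ 21.9601°
cos(B) = (a² + c² − b²)/(2ac) = (72.25 + 222.01 − 54.76)/(2·8.5·14.9) = 239.5/253.3 ≈ 0.945519  ⇒  B ≈ 18.9999°
cos(C) = (a² + b² − c²)/(2ab) = (72.25 + 54.76 − 222.01)/(2·8.5·7.4) = -95/125.8 ≈ -0.755167  ⇒  C ≈ 139.04°
Check: A + B + C ≈ 180°

A = 21.96°, B = 19°, C = 139°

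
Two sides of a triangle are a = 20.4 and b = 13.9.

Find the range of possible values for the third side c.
Triangle inequality: |a − b| < c < a + b
|a − b| = |20.4 − 13.9| = 6.5
a + b = 20.4 + 13.9 = 34.3

6.5 < c < 34.3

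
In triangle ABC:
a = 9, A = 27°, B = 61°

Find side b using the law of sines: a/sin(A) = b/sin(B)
a/sin(A) = b/sin(B)  ⇒  b = a·sin(B)/sin(A) = 9·sin(61°)/sin(27°)
sin(61°) ≈ 0.87462, sin(27°) ≈ 0.45399
b ≈ 9·0.87462/0.45399 ≈ 7.87158/0.45399 ≈ 17.3386

b = 17.34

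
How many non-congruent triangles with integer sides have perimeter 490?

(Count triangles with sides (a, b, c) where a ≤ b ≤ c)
Let a ≤ b ≤ c with a + b + c = 490. The only binding inequality is a + b > c, i.e. 490 − c > c, so c < 490/2; and c ≥ 490/3 since c is the largest side.
So 164 ≤ c ≤ 244. For each c, b runs from ⌈(490 − c)/2⌉ up to c (then a = 490 − b − c satisfies 1 ≤ a ≤ b automatically), giving c − ⌈(490 − c)/2⌉ + 1 choices.
Summing over c: 2 + 3 + 5 + 6 + … + 120 + 122  (81 terms, c = 164, …, 244) = 5002
Check (closed form: nearest integer to p²/48 for even p, (p+3)²/48 for odd p): 490²/48 = 240100/48 ≈ 5002.08 → 5002

5002 triangles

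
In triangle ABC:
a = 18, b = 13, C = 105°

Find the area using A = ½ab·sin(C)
A = ½·a·b·sin(C) = ½·18·13·sin(105°)
sin(105°) ≈ 0.965926
A ≈ ½·234·0.965926 = 117·0.965926 ≈ 113.013

Area = 113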